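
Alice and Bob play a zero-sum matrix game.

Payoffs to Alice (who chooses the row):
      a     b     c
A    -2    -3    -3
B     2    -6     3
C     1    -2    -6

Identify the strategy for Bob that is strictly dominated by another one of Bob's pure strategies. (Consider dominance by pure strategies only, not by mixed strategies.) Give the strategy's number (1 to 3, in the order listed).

1

Bob prefers columns that give Alice less. Compare a with b: -3 < -2, -6 < 2, -2 < 1.
So b strictly dominates a for Bob; a is strictly dominated.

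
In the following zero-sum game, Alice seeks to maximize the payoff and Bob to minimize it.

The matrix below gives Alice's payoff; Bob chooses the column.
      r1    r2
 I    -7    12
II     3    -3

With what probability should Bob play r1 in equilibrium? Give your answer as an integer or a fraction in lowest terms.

3/5

Row minima are -7 and -3, so Alice's maximin is -3; column maxima are 3 and 12, so Bob's minimax is 3. These differ, so the equilibrium is in mixed strategies.
Let Bob play r1 with probability q. Alice is indifferent when −7q + 12(1−q) = 3q − 3(1−q), giving q = 3/5.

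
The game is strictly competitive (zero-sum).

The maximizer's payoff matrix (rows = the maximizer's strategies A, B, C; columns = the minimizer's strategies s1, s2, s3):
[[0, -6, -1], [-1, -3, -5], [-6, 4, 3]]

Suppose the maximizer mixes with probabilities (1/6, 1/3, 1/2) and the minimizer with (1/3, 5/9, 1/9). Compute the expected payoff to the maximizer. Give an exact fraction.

Against (1/3, 5/9, 1/9), each row's expected payoff is A: -31/9; B: -23/9; C: 5/9.
Taking the (1/6, 1/3, 1/2)-weighted average: (1/6)·(-31/9) + (1/3)·(-23/9) + (1/2)·(5/9) = -31/27.

-31/27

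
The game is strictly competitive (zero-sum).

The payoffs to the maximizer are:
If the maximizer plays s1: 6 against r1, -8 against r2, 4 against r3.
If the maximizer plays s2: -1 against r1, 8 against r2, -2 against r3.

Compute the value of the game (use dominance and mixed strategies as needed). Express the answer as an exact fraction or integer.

8/11

Column r1 is strictly dominated by r3 for the minimizer (it gives the maximizer more in every row).
The remaining 2×2 game on (s1, s2) × (r2, r3) has no saddle point. Let the maximizer play s1 with probability p; indifference gives −8p + 8(1−p) = 4p − 2(1−p), so p = 5/11.
Similarly the minimizer's optimal q on r2 is 3/11, and the value is -8·(3/11) + (4)·(8/11) = 8/11.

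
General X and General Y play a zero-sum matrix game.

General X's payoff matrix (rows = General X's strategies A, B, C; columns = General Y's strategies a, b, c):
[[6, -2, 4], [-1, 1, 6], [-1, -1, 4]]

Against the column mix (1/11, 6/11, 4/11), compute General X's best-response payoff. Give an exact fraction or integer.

29/11

A: (6)·(1/11) + (-2)·(6/11) + (4)·(4/11) = 10/11.
B: (-1)·(1/11) + (1)·(6/11) + (6)·(4/11) = 29/11.
C: (-1)·(1/11) + (-1)·(6/11) + (4)·(4/11) = 9/11.
The best pure response is B with expected payoff 29/11.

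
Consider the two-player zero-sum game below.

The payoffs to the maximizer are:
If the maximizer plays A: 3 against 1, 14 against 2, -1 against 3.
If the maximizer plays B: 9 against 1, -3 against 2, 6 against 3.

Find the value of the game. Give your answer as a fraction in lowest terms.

Column 1 is strictly dominated by 3 for the minimizer (it gives the maximizer more in every row).
The remaining 2×2 game on (A, B) × (2, 3) has no saddle point. Let the maximizer play A with probability p; indifference gives 14p − 3(1−p) = −p + 6(1−p), so p = 3/8.
Similarly the minimizer's optimal q on 2 is 7/24, and the value is 14·(7/24) + (-1)·(17/24) = 27/8.

27/8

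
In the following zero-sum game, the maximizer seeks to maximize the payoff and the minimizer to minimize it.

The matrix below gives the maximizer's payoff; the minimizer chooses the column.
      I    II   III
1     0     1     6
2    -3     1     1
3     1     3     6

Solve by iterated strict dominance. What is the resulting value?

1

Column II is strictly dominated by I for the minimizer (0<1, -3<1, 1<3); eliminate II.
Column III is strictly dominated by I for the minimizer (0<6, -3<1, 1<6); eliminate III.
Row 1 is strictly dominated by row 3 (1>0); eliminate 1.
Row 2 is strictly dominated by row 3 (1>-3); eliminate 2.
Only (3, I) remains, with payoff 1.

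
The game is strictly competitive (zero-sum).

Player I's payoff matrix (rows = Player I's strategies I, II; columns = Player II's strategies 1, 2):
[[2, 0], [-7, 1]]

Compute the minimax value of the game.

Row minima are 0 and -7, so Player I's maximin is 0; column maxima are 2 and 1, so Player II's minimax is 1. These differ, so the equilibrium is in mixed strategies.
Let Player I play I with probability p. Player II is indifferent when 2p − 7(1−p) = (1−p), giving p = 4/5.
Let Player II play 1 with probability q. Player I is indifferent when 2q = −7q + (1−q), giving q = 1/10.
The value is 2·(1/10) + (0)·(9/10) = 1/5.

1/5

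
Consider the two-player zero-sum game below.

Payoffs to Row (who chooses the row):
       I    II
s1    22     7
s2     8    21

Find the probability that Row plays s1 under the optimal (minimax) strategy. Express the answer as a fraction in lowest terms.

13/28

Row minima are 7 and 8, so Row's maximin is 8; column maxima are 22 and 21, so Column's minimax is 21. These differ, so the equilibrium is in mixed strategies.
Let Row play s1 with probability p. Column is indifferent when 22p + 8(1−p) = 7p + 21(1−p), giving p = 13/28.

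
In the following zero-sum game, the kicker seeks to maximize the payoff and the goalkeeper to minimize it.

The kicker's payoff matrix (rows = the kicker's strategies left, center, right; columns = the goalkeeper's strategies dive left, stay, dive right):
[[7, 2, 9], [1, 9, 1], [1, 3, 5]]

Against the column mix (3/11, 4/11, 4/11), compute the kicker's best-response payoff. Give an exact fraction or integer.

left: (7)·(3/11) + (2)·(4/11) + (9)·(4/11) = 65/11.
center: (1)·(3/11) + (9)·(4/11) + (1)·(4/11) = 43/11.
right: (1)·(3/11) + (3)·(4/11) + (5)·(4/11) = 35/11.
The best pure response is left with expected payoff 65/11.

65/11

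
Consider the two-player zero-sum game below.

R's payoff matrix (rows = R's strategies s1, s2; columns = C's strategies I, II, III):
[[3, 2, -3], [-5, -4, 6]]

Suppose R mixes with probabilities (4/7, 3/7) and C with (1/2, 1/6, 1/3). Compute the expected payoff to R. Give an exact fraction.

-1/42

Against (1/2, 1/6, 1/3), each row's expected payoff is s1: 5/6; s2: -7/6.
Taking the (4/7, 3/7)-weighted average: (4/7)·(5/6) + (3/7)·(-7/6) = -1/42.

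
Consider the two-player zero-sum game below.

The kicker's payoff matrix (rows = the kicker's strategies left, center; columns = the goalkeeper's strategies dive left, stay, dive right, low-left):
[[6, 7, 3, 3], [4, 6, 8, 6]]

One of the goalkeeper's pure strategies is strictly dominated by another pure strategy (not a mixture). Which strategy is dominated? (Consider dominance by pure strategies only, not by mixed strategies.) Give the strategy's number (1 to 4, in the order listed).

2

The goalkeeper prefers columns that give the kicker less. Compare stay with dive left: 6 < 7, 4 < 6.
So dive left strictly dominates stay for the goalkeeper; stay is strictly dominated.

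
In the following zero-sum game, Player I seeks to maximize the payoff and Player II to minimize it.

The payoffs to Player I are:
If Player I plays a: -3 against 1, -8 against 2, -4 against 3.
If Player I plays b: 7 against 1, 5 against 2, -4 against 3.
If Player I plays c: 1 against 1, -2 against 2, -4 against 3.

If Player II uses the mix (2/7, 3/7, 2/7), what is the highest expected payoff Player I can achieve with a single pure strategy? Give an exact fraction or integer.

a: (-3)·(2/7) + (-8)·(3/7) + (-4)·(2/7) = -38/7.
b: (7)·(2/7) + (5)·(3/7) + (-4)·(2/7) = 3.
c: (1)·(2/7) + (-2)·(3/7) + (-4)·(2/7) = -12/7.
The best pure response is b with expected payoff 3.

3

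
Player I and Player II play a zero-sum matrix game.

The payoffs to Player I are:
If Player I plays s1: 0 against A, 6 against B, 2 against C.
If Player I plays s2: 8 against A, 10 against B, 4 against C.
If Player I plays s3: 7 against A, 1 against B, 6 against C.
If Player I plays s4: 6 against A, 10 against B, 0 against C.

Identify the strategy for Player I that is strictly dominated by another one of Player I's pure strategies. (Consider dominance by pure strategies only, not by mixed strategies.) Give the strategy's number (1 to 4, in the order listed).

Compare s1 with s2: 8 > 0, 10 > 6, 4 > 2.
So s2 strictly dominates s1 for Player I; s1 is strictly dominated.

1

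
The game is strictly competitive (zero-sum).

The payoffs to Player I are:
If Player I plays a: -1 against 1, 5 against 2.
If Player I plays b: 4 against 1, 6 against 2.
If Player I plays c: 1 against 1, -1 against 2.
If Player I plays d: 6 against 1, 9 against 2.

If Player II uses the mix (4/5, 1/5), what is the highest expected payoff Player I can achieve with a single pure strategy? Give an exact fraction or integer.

33/5

a: (-1)·(4/5) + (5)·(1/5) = 1/5.
b: (4)·(4/5) + (6)·(1/5) = 22/5.
c: (1)·(4/5) + (-1)·(1/5) = 3/5.
d: (6)·(4/5) + (9)·(1/5) = 33/5.
The best pure response is d with expected payoff 33/5.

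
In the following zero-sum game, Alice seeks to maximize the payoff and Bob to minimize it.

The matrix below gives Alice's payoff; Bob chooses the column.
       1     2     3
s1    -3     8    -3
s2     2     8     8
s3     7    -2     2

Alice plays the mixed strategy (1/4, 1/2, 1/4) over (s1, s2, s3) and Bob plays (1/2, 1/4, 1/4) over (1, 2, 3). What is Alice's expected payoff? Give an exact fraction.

53/16

Against (1/2, 1/4, 1/4), each row's expected payoff is s1: -1/4; s2: 5; s3: 7/2.
Taking the (1/4, 1/2, 1/4)-weighted average: (1/4)·(-1/4) + (1/2)·(5) + (1/4)·(7/2) = 53/16.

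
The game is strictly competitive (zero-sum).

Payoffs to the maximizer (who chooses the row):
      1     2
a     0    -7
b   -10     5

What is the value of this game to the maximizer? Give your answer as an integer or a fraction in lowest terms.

-35/11

Row minima are -7 and -10, so the maximizer's maximin is -7; column maxima are 0 and 5, so the minimizer's minimax is 0. These differ, so the equilibrium is in mixed strategies.
Let the maximizer play a with probability p. The minimizer is indifferent when −10(1−p) = −7p + 5(1−p), giving p = 15/22.
Let the minimizer play 1 with probability q. The maximizer is indifferent when −7(1−q) = −10q + 5(1−q), giving q = 6/11.
The value is 0·(6/11) + (-7)·(5/11) = -35/11.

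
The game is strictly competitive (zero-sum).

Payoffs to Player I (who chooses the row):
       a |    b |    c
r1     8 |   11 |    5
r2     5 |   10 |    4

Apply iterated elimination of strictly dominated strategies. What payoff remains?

Column b is strictly dominated by a for Player II (8<11, 5<10); eliminate b.
Row r2 is strictly dominated by row r1 (8>5, 5>4); eliminate r2.
Column a is strictly dominated by c for Player II (5<8); eliminate a.
Only (r1, c) remains, with payoff 5.

5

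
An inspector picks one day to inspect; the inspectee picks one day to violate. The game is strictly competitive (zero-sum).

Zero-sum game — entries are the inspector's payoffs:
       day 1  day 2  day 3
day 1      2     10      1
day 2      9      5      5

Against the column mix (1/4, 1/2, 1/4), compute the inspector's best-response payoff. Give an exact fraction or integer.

day 1: (2)·(1/4) + (10)·(1/2) + (1)·(1/4) = 23/4.
day 2: (9)·(1/4) + (5)·(1/2) + (5)·(1/4) = 6.
The best pure response is day 2 with expected payoff 6.

6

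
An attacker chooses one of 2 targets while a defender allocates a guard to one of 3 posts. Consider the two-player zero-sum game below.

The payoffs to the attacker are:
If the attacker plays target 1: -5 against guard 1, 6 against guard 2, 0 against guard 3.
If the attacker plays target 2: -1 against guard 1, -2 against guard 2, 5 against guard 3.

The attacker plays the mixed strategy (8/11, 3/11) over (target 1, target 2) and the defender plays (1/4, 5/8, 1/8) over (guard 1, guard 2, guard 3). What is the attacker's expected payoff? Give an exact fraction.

139/88

Against (1/4, 5/8, 1/8), each row's expected payoff is target 1: 5/2; target 2: -7/8.
Taking the (8/11, 3/11)-weighted average: (8/11)·(5/2) + (3/11)·(-7/8) = 139/88.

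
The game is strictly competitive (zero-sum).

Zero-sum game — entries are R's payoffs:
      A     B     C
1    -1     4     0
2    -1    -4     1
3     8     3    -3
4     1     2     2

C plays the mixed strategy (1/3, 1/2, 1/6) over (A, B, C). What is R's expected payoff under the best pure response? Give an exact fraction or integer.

11/3

1: (-1)·(1/3) + (4)·(1/2) + (0)·(1/6) = 5/3.
2: (-1)·(1/3) + (-4)·(1/2) + (1)·(1/6) = -13/6.
3: (8)·(1/3) + (3)·(1/2) + (-3)·(1/6) = 11/3.
4: (1)·(1/3) + (2)·(1/2) + (2)·(1/6) = 5/3.
The best pure response is 3 with expected payoff 11/3.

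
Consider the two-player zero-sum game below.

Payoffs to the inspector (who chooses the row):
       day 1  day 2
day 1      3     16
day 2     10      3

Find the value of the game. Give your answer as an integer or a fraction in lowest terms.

151/20

Row minima are 3 and 3, so the inspector's maximin is 3; column maxima are 10 and 16, so the inspectee's minimax is 10. These differ, so the equilibrium is in mixed strategies.
Let the inspector play day 1 with probability p. The inspectee is indifferent when 3p + 10(1−p) = 16p + 3(1−p), giving p = 7/20.
Let the inspectee play day 1 with probability q. The inspector is indifferent when 3q + 16(1−q) = 10q + 3(1−q), giving q = 13/20.
The value is 3·(13/20) + (16)·(7/20) = 151/20.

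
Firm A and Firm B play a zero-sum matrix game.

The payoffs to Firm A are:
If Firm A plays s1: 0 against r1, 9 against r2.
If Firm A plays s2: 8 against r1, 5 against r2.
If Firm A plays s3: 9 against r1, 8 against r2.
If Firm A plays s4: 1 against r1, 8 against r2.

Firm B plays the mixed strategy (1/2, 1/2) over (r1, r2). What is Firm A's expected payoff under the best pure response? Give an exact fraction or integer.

17/2

s1: (0)·(1/2) + (9)·(1/2) = 9/2.
s2: (8)·(1/2) + (5)·(1/2) = 13/2.
s3: (9)·(1/2) + (8)·(1/2) = 17/2.
s4: (1)·(1/2) + (8)·(1/2) = 9/2.
The best pure response is s3 with expected payoff 17/2.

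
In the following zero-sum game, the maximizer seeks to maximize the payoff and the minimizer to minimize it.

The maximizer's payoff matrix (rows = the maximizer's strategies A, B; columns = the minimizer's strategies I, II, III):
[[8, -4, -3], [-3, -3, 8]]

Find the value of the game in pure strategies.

Row minima: -4, -3 → the maximizer's maximin is -3.
Column maxima: 8, -3, 8 → the minimizer's minimax is -3.
They coincide at (B, II), so the value is -3.

-3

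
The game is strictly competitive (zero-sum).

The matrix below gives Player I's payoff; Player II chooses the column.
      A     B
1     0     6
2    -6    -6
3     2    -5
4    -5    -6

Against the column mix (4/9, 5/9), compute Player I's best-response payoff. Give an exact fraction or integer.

1: (0)·(4/9) + (6)·(5/9) = 10/3.
2: (-6)·(4/9) + (-6)·(5/9) = -6.
3: (2)·(4/9) + (-5)·(5/9) = -17/9.
4: (-5)·(4/9) + (-6)·(5/9) = -50/9.
The best pure response is 1 with expected payoff 10/3.

10/3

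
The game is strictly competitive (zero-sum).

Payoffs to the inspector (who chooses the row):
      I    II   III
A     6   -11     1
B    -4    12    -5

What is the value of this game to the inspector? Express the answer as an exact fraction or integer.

Column I is strictly dominated by III for the inspectee (it gives the inspector more in every row).
The remaining 2×2 game on (A, B) × (II, III) has no saddle point. Let the inspector play A with probability p; indifference gives −11p + 12(1−p) = p − 5(1−p), so p = 17/29.
Similarly the inspectee's optimal q on II is 6/29, and the value is -11·(6/29) + (1)·(23/29) = -43/29.

-43/29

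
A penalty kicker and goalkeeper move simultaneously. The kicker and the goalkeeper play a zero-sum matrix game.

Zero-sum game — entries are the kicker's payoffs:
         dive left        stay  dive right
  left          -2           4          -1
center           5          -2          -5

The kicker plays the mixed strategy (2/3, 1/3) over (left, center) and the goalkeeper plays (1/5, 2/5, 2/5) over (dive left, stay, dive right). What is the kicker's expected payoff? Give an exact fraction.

-1/15

Against (1/5, 2/5, 2/5), each row's expected payoff is left: 4/5; center: -9/5.
Taking the (2/3, 1/3)-weighted average: (2/3)·(4/5) + (1/3)·(-9/5) = -1/15.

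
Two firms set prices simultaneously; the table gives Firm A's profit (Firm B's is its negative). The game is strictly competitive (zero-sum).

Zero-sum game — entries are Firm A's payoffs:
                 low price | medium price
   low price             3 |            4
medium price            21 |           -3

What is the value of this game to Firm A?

93/25

Row minima are 3 and -3, so Firm A's maximin is 3; column maxima are 21 and 4, so Firm B's minimax is 4. These differ, so the equilibrium is in mixed strategies.
Let Firm A play low price with probability p. Firm B is indifferent when 3p + 21(1−p) = 4p − 3(1−p), giving p = 24/25.
Let Firm B play low price with probability q. Firm A is indifferent when 3q + 4(1−q) = 21q − 3(1−q), giving q = 7/25.
The value is 3·(7/25) + (4)·(18/25) = 93/25.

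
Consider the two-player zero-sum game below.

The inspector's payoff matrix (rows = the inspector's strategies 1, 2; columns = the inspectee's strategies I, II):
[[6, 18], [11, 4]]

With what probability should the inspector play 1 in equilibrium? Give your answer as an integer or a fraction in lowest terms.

Row minima are 6 and 4, so the inspector's maximin is 6; column maxima are 11 and 18, so the inspectee's minimax is 11. These differ, so the equilibrium is in mixed strategies.
Let the inspector play 1 with probability p. The inspectee is indifferent when 6p + 11(1−p) = 18p + 4(1−p), giving p = 7/19.

7/19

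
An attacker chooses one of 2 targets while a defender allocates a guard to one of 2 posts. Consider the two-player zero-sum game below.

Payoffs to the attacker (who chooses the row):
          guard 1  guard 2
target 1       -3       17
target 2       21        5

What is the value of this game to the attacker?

31/3

Row minima are -3 and 5, so the attacker's maximin is 5; column maxima are 21 and 17, so the defender's minimax is 17. These differ, so the equilibrium is in mixed strategies.
Let the attacker play target 1 with probability p. The defender is indifferent when −3p + 21(1−p) = 17p + 5(1−p), giving p = 4/9.
Let the defender play guard 1 with probability q. The attacker is indifferent when −3q + 17(1−q) = 21q + 5(1−q), giving q = 1/3.
The value is -3·(1/3) + (17)·(2/3) = 31/3.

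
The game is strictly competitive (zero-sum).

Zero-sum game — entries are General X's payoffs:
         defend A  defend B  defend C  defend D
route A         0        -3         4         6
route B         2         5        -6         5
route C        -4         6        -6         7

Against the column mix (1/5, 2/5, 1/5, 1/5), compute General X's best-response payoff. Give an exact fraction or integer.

11/5

route A: (0)·(1/5) + (-3)·(2/5) + (4)·(1/5) + (6)·(1/5) = 4/5.
route B: (2)·(1/5) + (5)·(2/5) + (-6)·(1/5) + (5)·(1/5) = 11/5.
route C: (-4)·(1/5) + (6)·(2/5) + (-6)·(1/5) + (7)·(1/5) = 9/5.
The best pure response is route B with expected payoff 11/5.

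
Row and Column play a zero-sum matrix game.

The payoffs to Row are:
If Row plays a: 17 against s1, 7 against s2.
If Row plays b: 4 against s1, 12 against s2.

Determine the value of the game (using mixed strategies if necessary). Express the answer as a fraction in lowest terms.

Row minima are 7 and 4, so Row's maximin is 7; column maxima are 17 and 12, so Column's minimax is 12. These differ, so the equilibrium is in mixed strategies.
Let Row play a with probability p. Column is indifferent when 17p + 4(1−p) = 7p + 12(1−p), giving p = 4/9.
Let Column play s1 with probability q. Row is indifferent when 17q + 7(1−q) = 4q + 12(1−q), giving q = 5/18.
The value is 17·(5/18) + (7)·(13/18) = 88/9.

88/9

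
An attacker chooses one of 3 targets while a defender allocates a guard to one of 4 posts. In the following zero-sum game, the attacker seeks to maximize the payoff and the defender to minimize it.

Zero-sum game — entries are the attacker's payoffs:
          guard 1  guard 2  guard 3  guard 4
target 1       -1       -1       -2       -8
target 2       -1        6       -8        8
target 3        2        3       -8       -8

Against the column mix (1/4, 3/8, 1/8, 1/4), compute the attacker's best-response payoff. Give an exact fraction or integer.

target 1: (-1)·(1/4) + (-1)·(3/8) + (-2)·(1/8) + (-8)·(1/4) = -23/8.
target 2: (-1)·(1/4) + (6)·(3/8) + (-8)·(1/8) + (8)·(1/4) = 3.
target 3: (2)·(1/4) + (3)·(3/8) + (-8)·(1/8) + (-8)·(1/4) = -11/8.
The best pure response is target 2 with expected payoff 3.

3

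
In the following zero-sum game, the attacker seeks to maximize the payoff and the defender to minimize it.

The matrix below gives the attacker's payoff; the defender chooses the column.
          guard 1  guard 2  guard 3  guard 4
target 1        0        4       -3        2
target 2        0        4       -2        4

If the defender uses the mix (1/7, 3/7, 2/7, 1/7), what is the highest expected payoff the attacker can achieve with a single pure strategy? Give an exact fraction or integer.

target 1: (0)·(1/7) + (4)·(3/7) + (-3)·(2/7) + (2)·(1/7) = 8/7.
target 2: (0)·(1/7) + (4)·(3/7) + (-2)·(2/7) + (4)·(1/7) = 12/7.
The best pure response is target 2 with expected payoff 12/7.

12/7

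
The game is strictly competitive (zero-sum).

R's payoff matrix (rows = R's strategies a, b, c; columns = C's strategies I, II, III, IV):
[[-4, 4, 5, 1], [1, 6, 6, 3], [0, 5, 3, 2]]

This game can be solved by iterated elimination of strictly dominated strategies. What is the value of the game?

1

Row c is strictly dominated by row b (1>0, 6>5, 6>3, 3>2); eliminate c.
Row a is strictly dominated by row b (1>-4, 6>4, 6>5, 3>1); eliminate a.
Column III is strictly dominated by I for C (1<6); eliminate III.
Column II is strictly dominated by I for C (1<6); eliminate II.
Column IV is strictly dominated by I for C (1<3); eliminate IV.
Only (b, I) remains, with payoff 1.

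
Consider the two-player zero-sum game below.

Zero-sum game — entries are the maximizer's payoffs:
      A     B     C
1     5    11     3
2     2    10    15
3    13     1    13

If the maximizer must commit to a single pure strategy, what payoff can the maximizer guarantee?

3

The worst-case payoff for each row is 1: 3, 2: 2, 3: 1.
The best of these is 3.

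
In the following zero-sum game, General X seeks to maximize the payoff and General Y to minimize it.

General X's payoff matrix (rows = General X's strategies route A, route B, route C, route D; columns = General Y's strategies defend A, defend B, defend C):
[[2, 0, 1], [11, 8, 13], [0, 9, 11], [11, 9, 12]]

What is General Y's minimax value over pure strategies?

9

The worst case (largest entry) in each column is defend A: 11, defend B: 9, defend C: 13.
The best (smallest) of these is 9.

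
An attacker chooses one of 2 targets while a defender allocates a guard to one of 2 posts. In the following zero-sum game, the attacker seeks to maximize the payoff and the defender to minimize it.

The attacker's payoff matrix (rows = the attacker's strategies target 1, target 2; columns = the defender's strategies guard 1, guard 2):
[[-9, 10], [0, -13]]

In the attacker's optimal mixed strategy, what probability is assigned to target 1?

13/32

Row minima are -9 and -13, so the attacker's maximin is -9; column maxima are 0 and 10, so the defender's minimax is 0. These differ, so the equilibrium is in mixed strategies.
Let the attacker play target 1 with probability p. The defender is indifferent when −9p = 10p − 13(1−p), giving p = 13/32.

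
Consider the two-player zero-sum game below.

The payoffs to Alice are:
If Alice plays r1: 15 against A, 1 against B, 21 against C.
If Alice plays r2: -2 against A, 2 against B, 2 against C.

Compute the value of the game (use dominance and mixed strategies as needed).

Column C is strictly dominated by A for Bob (it gives Alice more in every row).
The remaining 2×2 game on (r1, r2) × (A, B) has no saddle point. Let Alice play r1 with probability p; indifference gives 15p − 2(1−p) = p + 2(1−p), so p = 2/9.
Similarly Bob's optimal q on A is 1/18, and the value is 15·(1/18) + (1)·(17/18) = 16/9.

16/9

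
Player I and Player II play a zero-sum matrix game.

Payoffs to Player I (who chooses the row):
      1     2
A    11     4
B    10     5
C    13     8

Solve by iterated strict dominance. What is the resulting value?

Column 1 is strictly dominated by 2 for Player II (4<11, 5<10, 8<13); eliminate 1.
Row A is strictly dominated by row B (5>4); eliminate A.
Row B is strictly dominated by row C (8>5); eliminate B.
Only (C, 2) remains, with payoff 8.

8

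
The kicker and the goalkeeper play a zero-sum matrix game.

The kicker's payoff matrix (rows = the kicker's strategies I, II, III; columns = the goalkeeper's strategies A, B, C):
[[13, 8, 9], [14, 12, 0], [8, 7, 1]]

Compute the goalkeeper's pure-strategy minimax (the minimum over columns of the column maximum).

The worst case (largest entry) in each column is A: 14, B: 12, C: 9.
The best (smallest) of these is 9.

9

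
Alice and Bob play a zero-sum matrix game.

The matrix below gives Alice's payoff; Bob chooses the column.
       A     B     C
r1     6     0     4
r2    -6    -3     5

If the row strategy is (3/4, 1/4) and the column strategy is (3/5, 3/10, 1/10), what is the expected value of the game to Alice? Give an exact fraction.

Against (3/5, 3/10, 1/10), each row's expected payoff is r1: 4; r2: -4.
Taking the (3/4, 1/4)-weighted average: (3/4)·(4) + (1/4)·(-4) = 2.

2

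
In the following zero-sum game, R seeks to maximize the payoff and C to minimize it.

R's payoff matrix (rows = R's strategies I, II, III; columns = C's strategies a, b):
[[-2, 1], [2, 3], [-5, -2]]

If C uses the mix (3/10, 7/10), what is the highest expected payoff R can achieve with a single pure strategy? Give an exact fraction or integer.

27/10

I: (-2)·(3/10) + (1)·(7/10) = 1/10.
II: (2)·(3/10) + (3)·(7/10) = 27/10.
III: (-5)·(3/10) + (-2)·(7/10) = -29/10.
The best pure response is II with expected payoff 27/10.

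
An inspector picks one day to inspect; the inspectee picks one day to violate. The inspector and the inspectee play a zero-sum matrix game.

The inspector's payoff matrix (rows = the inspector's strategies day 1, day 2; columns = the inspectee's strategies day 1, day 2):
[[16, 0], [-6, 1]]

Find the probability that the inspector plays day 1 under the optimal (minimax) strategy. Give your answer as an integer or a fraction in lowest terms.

7/23

Row minima are 0 and -6, so the inspector's maximin is 0; column maxima are 16 and 1, so the inspectee's minimax is 1. These differ, so the equilibrium is in mixed strategies.
Let the inspector play day 1 with probability p. The inspectee is indifferent when 16p − 6(1−p) = (1−p), giving p = 7/23.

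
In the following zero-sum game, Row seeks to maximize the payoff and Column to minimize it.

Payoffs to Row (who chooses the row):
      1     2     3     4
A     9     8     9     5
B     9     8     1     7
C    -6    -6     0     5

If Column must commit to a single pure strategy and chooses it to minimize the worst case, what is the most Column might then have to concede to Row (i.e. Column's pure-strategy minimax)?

The worst case (largest entry) in each column is 1: 9, 2: 8, 3: 9, 4: 7.
The best (smallest) of these is 7.

7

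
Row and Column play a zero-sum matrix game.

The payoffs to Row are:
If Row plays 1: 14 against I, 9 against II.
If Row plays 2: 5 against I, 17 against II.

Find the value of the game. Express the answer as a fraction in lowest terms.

Row minima are 9 and 5, so Row's maximin is 9; column maxima are 14 and 17, so Column's minimax is 14. These differ, so the equilibrium is in mixed strategies.
Let Row play 1 with probability p. Column is indifferent when 14p + 5(1−p) = 9p + 17(1−p), giving p = 12/17.
Let Column play I with probability q. Row is indifferent when 14q + 9(1−q) = 5q + 17(1−q), giving q = 8/17.
The value is 14·(8/17) + (9)·(9/17) = 193/17.

193/17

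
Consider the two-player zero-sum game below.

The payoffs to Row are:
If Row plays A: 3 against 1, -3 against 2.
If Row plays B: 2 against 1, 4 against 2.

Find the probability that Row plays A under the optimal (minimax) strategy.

Row minima are -3 and 2, so Row's maximin is 2; column maxima are 3 and 4, so Column's minimax is 3. These differ, so the equilibrium is in mixed strategies.
Let Row play A with probability p. Column is indifferent when 3p + 2(1−p) = −3p + 4(1−p), giving p = 1/4.

1/4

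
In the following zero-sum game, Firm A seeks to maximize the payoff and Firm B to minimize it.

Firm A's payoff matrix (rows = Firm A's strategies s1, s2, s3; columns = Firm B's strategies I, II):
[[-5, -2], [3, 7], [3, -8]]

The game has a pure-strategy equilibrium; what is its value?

Row minima: -5, 3, -8 → Firm A's maximin is 3.
Column maxima: 3, 7 → Firm B's minimax is 3.
They coincide at (s2, I), so the value is 3.

3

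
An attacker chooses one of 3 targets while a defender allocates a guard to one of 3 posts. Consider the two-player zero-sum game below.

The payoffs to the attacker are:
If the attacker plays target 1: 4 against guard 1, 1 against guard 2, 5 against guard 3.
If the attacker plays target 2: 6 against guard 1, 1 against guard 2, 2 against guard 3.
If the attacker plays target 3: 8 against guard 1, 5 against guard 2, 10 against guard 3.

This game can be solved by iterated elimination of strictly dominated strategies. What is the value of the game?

5

Column guard 3 is strictly dominated by guard 2 for the defender (1<5, 1<2, 5<10); eliminate guard 3.
Column guard 1 is strictly dominated by guard 2 for the defender (1<4, 1<6, 5<8); eliminate guard 1.
Row target 2 is strictly dominated by row target 3 (5>1); eliminate target 2.
Row target 1 is strictly dominated by row target 3 (5>1); eliminate target 1.
Only (target 3, guard 2) remains, with payoff 5.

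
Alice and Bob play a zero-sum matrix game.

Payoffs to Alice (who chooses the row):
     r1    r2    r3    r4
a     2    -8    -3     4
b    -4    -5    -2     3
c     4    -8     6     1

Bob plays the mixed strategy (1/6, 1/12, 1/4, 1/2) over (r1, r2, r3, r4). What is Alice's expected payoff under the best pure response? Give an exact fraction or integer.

2

a: (2)·(1/6) + (-8)·(1/12) + (-3)·(1/4) + (4)·(1/2) = 11/12.
b: (-4)·(1/6) + (-5)·(1/12) + (-2)·(1/4) + (3)·(1/2) = -1/12.
c: (4)·(1/6) + (-8)·(1/12) + (6)·(1/4) + (1)·(1/2) = 2.
The best pure response is c with expected payoff 2.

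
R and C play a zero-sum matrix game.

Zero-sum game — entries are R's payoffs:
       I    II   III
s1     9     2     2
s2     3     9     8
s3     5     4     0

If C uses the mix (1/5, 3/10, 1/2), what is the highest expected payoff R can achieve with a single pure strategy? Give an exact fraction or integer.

73/10

s1: (9)·(1/5) + (2)·(3/10) + (2)·(1/2) = 17/5.
s2: (3)·(1/5) + (9)·(3/10) + (8)·(1/2) = 73/10.
s3: (5)·(1/5) + (4)·(3/10) + (0)·(1/2) = 11/5.
The best pure response is s2 with expected payoff 73/10.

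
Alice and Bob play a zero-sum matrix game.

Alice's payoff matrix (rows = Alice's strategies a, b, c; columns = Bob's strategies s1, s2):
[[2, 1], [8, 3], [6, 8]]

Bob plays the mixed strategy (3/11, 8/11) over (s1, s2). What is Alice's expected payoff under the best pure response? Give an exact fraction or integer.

82/11

a: (2)·(3/11) + (1)·(8/11) = 14/11.
b: (8)·(3/11) + (3)·(8/11) = 48/11.
c: (6)·(3/11) + (8)·(8/11) = 82/11.
The best pure response is c with expected payoff 82/11.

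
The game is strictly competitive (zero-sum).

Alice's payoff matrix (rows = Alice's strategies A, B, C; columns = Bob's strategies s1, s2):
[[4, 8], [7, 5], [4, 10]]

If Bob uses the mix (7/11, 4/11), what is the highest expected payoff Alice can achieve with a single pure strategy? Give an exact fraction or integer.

69/11

A: (4)·(7/11) + (8)·(4/11) = 60/11.
B: (7)·(7/11) + (5)·(4/11) = 69/11.
C: (4)·(7/11) + (10)·(4/11) = 68/11.
The best pure response is B with expected payoff 69/11.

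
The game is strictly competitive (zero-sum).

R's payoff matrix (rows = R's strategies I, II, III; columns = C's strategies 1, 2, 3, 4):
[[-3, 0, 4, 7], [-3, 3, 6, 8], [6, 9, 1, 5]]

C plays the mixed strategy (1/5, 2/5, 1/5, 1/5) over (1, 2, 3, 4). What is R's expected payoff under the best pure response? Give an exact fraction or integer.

6

I: (-3)·(1/5) + (0)·(2/5) + (4)·(1/5) + (7)·(1/5) = 8/5.
II: (-3)·(1/5) + (3)·(2/5) + (6)·(1/5) + (8)·(1/5) = 17/5.
III: (6)·(1/5) + (9)·(2/5) + (1)·(1/5) + (5)·(1/5) = 6.
The best pure response is III with expected payoff 6.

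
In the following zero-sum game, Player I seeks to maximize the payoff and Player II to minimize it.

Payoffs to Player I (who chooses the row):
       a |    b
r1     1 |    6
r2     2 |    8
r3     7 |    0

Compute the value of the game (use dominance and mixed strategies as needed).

Row r1 is strictly dominated by row r2, so Player I never plays it.
The remaining 2×2 game on (r2, r3) × (a, b) has no saddle point. Let Player I play r2 with probability p; indifference gives 2p + 7(1−p) = 8p, so p = 7/13.
Similarly Player II's optimal q on a is 8/13, and the value is 2·(8/13) + (8)·(5/13) = 56/13.

56/13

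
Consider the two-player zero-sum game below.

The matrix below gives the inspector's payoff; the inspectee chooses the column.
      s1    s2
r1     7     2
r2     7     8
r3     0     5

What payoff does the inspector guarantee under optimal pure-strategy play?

Row minima: 2, 7, 0 → the inspector's maximin is 7.
Column maxima: 7, 8 → the inspectee's minimax is 7.
They coincide at (r2, s1), so the value is 7.

7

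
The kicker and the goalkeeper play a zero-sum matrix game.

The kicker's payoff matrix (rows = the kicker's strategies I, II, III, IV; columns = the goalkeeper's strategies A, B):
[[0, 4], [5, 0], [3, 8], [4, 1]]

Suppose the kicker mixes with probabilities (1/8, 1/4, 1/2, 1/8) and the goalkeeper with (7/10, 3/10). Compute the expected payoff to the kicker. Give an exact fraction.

Against (7/10, 3/10), each row's expected payoff is I: 6/5; II: 7/2; III: 9/2; IV: 31/10.
Taking the (1/8, 1/4, 1/2, 1/8)-weighted average: (1/8)·(6/5) + (1/4)·(7/2) + (1/2)·(9/2) + (1/8)·(31/10) = 293/80.

293/80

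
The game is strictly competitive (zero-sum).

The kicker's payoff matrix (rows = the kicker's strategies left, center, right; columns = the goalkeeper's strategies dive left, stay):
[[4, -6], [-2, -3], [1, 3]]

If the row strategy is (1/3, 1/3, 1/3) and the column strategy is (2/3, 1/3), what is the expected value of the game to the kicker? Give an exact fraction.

Against (2/3, 1/3), each row's expected payoff is left: 2/3; center: -7/3; right: 5/3.
Taking the (1/3, 1/3, 1/3)-weighted average: (1/3)·(2/3) + (1/3)·(-7/3) + (1/3)·(5/3) = 0.

0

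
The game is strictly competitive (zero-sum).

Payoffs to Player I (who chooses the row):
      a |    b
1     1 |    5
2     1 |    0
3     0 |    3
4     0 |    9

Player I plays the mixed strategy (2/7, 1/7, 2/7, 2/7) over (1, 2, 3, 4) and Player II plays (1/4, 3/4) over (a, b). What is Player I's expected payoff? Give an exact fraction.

Against (1/4, 3/4), each row's expected payoff is 1: 4; 2: 1/4; 3: 9/4; 4: 27/4.
Taking the (2/7, 1/7, 2/7, 2/7)-weighted average: (2/7)·(4) + (1/7)·(1/4) + (2/7)·(9/4) + (2/7)·(27/4) = 15/4.

15/4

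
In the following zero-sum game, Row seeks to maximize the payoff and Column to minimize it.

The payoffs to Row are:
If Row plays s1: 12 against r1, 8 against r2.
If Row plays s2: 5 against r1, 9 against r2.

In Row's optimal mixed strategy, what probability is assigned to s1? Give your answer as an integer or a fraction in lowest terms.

Row minima are 8 and 5, so Row's maximin is 8; column maxima are 12 and 9, so Column's minimax is 9. These differ, so the equilibrium is in mixed strategies.
Let Row play s1 with probability p. Column is indifferent when 12p + 5(1−p) = 8p + 9(1−p), giving p = 1/2.

1/2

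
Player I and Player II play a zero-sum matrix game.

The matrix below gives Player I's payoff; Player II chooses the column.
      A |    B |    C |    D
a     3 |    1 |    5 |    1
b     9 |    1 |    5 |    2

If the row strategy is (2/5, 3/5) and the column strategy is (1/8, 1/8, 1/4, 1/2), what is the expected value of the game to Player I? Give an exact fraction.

3

Against (1/8, 1/8, 1/4, 1/2), each row's expected payoff is a: 9/4; b: 7/2.
Taking the (2/5, 3/5)-weighted average: (2/5)·(9/4) + (3/5)·(7/2) = 3.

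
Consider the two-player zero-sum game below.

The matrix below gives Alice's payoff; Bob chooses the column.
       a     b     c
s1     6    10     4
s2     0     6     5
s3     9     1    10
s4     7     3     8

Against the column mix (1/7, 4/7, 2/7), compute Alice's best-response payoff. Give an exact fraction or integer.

54/7

s1: (6)·(1/7) + (10)·(4/7) + (4)·(2/7) = 54/7.
s2: (0)·(1/7) + (6)·(4/7) + (5)·(2/7) = 34/7.
s3: (9)·(1/7) + (1)·(4/7) + (10)·(2/7) = 33/7.
s4: (7)·(1/7) + (3)·(4/7) + (8)·(2/7) = 5.
The best pure response is s1 with expected payoff 54/7.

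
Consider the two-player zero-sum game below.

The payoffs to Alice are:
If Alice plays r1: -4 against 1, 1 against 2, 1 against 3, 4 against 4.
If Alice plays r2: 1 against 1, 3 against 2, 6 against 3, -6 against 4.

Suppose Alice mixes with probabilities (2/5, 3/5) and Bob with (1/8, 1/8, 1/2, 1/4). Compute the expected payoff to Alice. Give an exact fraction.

33/20

Against (1/8, 1/8, 1/2, 1/4), each row's expected payoff is r1: 9/8; r2: 2.
Taking the (2/5, 3/5)-weighted average: (2/5)·(9/8) + (3/5)·(2) = 33/20.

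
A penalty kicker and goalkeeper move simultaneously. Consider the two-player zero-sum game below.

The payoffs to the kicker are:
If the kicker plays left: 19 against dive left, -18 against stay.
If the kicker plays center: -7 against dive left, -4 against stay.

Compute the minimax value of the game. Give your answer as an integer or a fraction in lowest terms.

-101/20

Row minima are -18 and -7, so the kicker's maximin is -7; column maxima are 19 and -4, so the goalkeeper's minimax is -4. These differ, so the equilibrium is in mixed strategies.
Let the kicker play left with probability p. The goalkeeper is indifferent when 19p − 7(1−p) = −18p − 4(1−p), giving p = 3/40.
Let the goalkeeper play dive left with probability q. The kicker is indifferent when 19q − 18(1−q) = −7q − 4(1−q), giving q = 7/20.
The value is 19·(7/20) + (-18)·(13/20) = -101/20.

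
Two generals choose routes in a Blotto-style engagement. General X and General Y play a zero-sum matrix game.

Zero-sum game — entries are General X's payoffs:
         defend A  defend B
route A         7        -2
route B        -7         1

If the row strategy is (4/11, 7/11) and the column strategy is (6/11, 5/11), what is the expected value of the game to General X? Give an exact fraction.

Against (6/11, 5/11), each row's expected payoff is route A: 32/11; route B: -37/11.
Taking the (4/11, 7/11)-weighted average: (4/11)·(32/11) + (7/11)·(-37/11) = -131/121.

-131/121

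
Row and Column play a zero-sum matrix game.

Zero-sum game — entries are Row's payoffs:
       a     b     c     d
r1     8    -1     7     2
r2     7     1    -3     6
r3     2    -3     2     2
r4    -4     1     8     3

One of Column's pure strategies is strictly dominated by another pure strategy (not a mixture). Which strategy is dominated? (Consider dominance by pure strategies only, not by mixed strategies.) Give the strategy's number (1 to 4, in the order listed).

4

Column prefers columns that give Row less. Compare d with b: -1 < 2, 1 < 6, -3 < 2, 1 < 3.
So b strictly dominates d for Column; d is strictly dominated.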